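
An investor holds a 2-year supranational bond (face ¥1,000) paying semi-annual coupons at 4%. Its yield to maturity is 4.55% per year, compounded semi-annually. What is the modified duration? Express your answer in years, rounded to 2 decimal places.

Periodic yield y = 0.02275. First find Macaulay duration:
  t   CF        PV=CF/(1+0.02275)^t    t·PV
  1        20.00        19.5551        19.5551
  2        20.00        19.1201        38.2403
  3        20.00        18.6948        56.0845
  4     1,020.00       932.2282     3,728.9127
  Σ                    989.5983     3,842.7925
P = 989.5983; Macaulay duration = 3,842.7925 / 989.5983 = 3.88318 half-year periods = 1.94159 years.
Modified duration = D_Mac / (1 + y) = 1.94159 / 1.02275 = 1.89840 years.

1.90 years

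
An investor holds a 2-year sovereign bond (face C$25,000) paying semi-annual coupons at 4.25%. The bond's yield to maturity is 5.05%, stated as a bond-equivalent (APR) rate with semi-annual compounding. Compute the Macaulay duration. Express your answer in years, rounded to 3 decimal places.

1.938 years

Periodic yield y = 0.02525. Discount each cash flow and weight by its period:
  t   CF        PV=CF/(1+0.02525)^t    t·PV
  1       531.25       518.1663       518.1663
  2       531.25       505.4048     1,010.8097
  3       531.25       492.9576     1,478.8729
  4    25,531.25    23,107.5002    92,430.0010
  Σ                 24,624.0290    95,437.8499
Price P = Σ PV = 24,624.0290.
Macaulay duration = Σ(t·PV) / P = 95,437.8499 / 24,624.0290 = 3.87580 half-year periods.
In years: 3.87580 / 2 = 1.93790 years.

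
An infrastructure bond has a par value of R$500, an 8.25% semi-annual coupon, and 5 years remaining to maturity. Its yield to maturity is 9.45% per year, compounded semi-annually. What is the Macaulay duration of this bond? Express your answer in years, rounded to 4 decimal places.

4.1736 years

Periodic yield y = 0.04725. Discount each cash flow and weight by its period:
  t   CF        PV=CF/(1+0.04725)^t    t·PV
  1       20.625        19.6944        19.6944
  2       20.625        18.8059        37.6117
  3       20.625        17.9574        53.8721
  4       20.625        17.1472        68.5887
  5       20.625        16.3735        81.8676
  6       20.625        15.6348        93.8087
  7       20.625        14.9294       104.5056
  8       20.625        14.2558       114.0462
  9       20.625        13.6126       122.5133
  10     520.625       328.1114     3,281.1141
  Σ                    476.5223     3,977.6224
Price P = Σ PV = 476.5223.
Macaulay duration = Σ(t·PV) / P = 3,977.6224 / 476.5223 = 8.34719 half-year periods.
In years: 8.34719 / 2 = 4.17360 years.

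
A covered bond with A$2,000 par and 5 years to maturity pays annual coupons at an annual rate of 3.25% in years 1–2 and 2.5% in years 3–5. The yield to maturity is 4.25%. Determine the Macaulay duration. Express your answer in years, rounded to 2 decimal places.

Periodic yield y = 0.0425. Discount each cash flow and weight by its year:
  t   CF        PV=CF/(1+0.0425)^t    t·PV
  1        65.00        62.3501        62.3501
  2        65.00        59.8083       119.6165
  3        50.00        44.1308       132.3924
  4        50.00        42.3317       169.3268
  5     2,050.00     1,664.8440     8,324.2200
  Σ                  1,873.4649     8,807.9058
Price P = Σ PV = 1,873.4649.
Macaulay duration = Σ(t·PV) / P = 8,807.9058 / 1,873.4649 = 4.70140 years.

4.70 years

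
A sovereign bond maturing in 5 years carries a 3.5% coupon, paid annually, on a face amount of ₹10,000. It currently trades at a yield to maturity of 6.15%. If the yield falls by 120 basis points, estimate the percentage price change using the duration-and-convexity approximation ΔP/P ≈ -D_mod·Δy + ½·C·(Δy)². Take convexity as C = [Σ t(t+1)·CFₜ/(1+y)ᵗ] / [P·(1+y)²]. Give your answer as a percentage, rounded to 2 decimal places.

With y = 0.0615:
  t   CF        PV=CF/(1+0.0615)^t    t·PV        t(t+1)·PV
  1       350.00       329.7221       329.7221         659.4442
  2       350.00       310.6190       621.2380       1,863.7141
  3       350.00       292.6227       877.8682       3,511.4727
  4       350.00       275.6691     1,102.6763       5,513.3815
  5    10,350.00     7,679.6311    38,398.1554     230,388.9323
  Σ                  8,888.2640    41,329.6600     241,936.9448
P = 8,888.2640; D_Mac = 4.64991 yrs; D_mod = 4.38051 yrs; C = 24.15713.
Duration effect: -4.38051 × (-0.012) = +0.052566
Convexity effect: 0.5 × 24.15713 × (-0.012)² = +0.0017393
ΔP/P ≈ +0.052566 + 0.0017393 = +0.054305 = +5.4305%.

+5.43%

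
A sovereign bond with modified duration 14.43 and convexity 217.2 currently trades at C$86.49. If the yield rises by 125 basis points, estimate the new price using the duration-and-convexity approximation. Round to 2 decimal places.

C$72.36

Duration effect: -D_mod·Δy = -14.43 × (+0.0125) = -0.180375
Convexity effect: ½·C·(Δy)² = 0.5 × 217.2 × (0.0125)² = +0.01696875
ΔP/P ≈ -0.180375 + 0.01696875 = -0.16340625
New price ≈ 86.49 × (1 - 0.16340625) = 72.3569934375.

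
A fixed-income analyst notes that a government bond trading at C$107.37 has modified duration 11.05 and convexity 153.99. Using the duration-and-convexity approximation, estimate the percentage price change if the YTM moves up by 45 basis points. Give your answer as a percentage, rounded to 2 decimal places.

Duration effect: -D_mod·Δy = -11.05 × (+0.0045) = -0.049725
Convexity effect: ½·C·(Δy)² = 0.5 × 153.99 × (0.0045)² = +0.00155914875
ΔP/P ≈ -0.049725 + 0.00155914875 = -0.04816585125
= -4.816585125%.

-4.82%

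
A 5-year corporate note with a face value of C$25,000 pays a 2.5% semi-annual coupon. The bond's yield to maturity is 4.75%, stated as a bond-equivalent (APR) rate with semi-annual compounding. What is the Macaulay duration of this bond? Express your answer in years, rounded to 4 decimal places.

4.7132 years

Periodic yield y = 0.02375. Discount each cash flow and weight by its period:
  t   CF        PV=CF/(1+0.02375)^t    t·PV
  1       312.50       305.2503       305.2503
  2       312.50       298.1688       596.3376
  3       312.50       291.2516       873.7547
  4       312.50       284.4948     1,137.9793
  5       312.50       277.8948     1,389.4741
  6       312.50       271.4479     1,628.6876
  7       312.50       265.1506     1,856.0542
  8       312.50       258.9994     2,071.9949
  9       312.50       252.9908     2,276.9175
  10   25,312.50    20,016.8573   200,168.5729
  Σ                 22,522.5063   212,305.0231
Price P = Σ PV = 22,522.5063.
Macaulay duration = Σ(t·PV) / P = 212,305.0231 / 22,522.5063 = 9.42635 half-year periods.
In years: 9.42635 / 2 = 4.71317 years.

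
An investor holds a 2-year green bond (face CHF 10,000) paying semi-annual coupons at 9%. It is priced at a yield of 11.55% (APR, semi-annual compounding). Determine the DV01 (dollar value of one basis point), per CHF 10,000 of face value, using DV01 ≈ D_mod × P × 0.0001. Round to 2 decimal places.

Periodic yield y = 0.05775.
  t   CF        PV=CF/(1+0.05775)^t    t·PV
  1       450.00       425.4313       425.4313
  2       450.00       402.2041       804.4081
  3       450.00       380.2449     1,140.7347
  4    10,450.00     8,348.0329    33,392.1318
  Σ                  9,555.9133    35,762.7060
P = 9,555.9133; D_Mac = 3.74247 half-year periods = 1.87123 yrs; D_mod = 1.76907 yrs.
DV01 ≈ 1.76907 × 9,555.9133 × 0.0001 = 1.690508.

CHF 1.69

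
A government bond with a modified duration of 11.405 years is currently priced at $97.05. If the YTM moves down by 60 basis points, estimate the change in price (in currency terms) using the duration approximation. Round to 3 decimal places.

+$6.641

Duration approximation: ΔP/P ≈ -D_mod · Δy = -11.405 × (-0.006) = +0.068430.
ΔP ≈ 97.05 × (+0.068430) = +6.6411315.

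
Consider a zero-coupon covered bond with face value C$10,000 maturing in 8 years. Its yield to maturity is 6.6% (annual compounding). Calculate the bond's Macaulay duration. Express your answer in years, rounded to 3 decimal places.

8.000 years

A zero-coupon bond has a single cash flow at maturity, so its Macaulay duration equals its maturity: 8 years.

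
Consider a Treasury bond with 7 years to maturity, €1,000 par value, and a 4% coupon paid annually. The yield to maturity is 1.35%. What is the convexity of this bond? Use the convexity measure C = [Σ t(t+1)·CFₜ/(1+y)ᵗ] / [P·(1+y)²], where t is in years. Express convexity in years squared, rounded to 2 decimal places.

47.38

With y = 0.0135:
  t   CF        PV=CF/(1+0.0135)^t    t·PV        t(t+1)·PV
  1        40.00        39.4672        39.4672          78.9344
  2        40.00        38.9415        77.8830         233.6489
  3        40.00        38.4228       115.2683         461.0733
  4        40.00        37.9110       151.6439         758.2195
  5        40.00        37.4060       187.0300       1,122.1799
  6        40.00        36.9077       221.4465       1,550.1252
  7     1,040.00       946.8192     6,627.7346      53,021.8767
  Σ                  1,175.8754     7,420.4734      57,226.0578
P = 1,175.8754.
Convexity = Σ t(t+1)·PV / [P·(1+y)²] = 57,226.0578 / (1,175.8754 × 1.027182) = 47.37891.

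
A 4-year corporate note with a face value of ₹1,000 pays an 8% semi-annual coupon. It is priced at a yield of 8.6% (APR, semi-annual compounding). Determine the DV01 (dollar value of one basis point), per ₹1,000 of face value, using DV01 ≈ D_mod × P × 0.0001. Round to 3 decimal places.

Periodic yield y = 0.043.
  t   CF        PV=CF/(1+0.043)^t    t·PV
  1        40.00        38.3509        38.3509
  2        40.00        36.7698        73.5396
  3        40.00        35.2539       105.7617
  4        40.00        33.8005       135.2019
  5        40.00        32.4070       162.0349
  6        40.00        31.0709       186.4255
  7        40.00        29.7900       208.5297
  8     1,040.00       742.6067     5,940.8537
  Σ                    980.0496     6,850.6979
P = 980.0496; D_Mac = 6.99015 half-year periods = 3.49508 yrs; D_mod = 3.35098 yrs.
DV01 ≈ 3.35098 × 980.0496 × 0.0001 = 0.328413.

₹0.328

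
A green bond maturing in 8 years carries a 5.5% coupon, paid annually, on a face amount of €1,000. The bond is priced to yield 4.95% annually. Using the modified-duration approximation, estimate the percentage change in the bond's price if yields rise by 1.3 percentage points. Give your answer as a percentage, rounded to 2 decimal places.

Periodic yield y = 0.0495. Modified duration first:
  t   CF        PV=CF/(1+0.0495)^t    t·PV
  1        55.00        52.4059        52.4059
  2        55.00        49.9342        99.8683
  3        55.00        47.5790       142.7370
  4        55.00        45.3349       181.3397
  5        55.00        43.1967       215.9835
  6        55.00        41.1593       246.9558
  7        55.00        39.2180       274.5261
  8     1,055.00       716.7916     5,734.3329
  Σ                  1,035.6196     6,948.1493
P = 1,035.6196; D_Mac = 6.70917 yrs; D_mod = 6.70917/(1+0.0495) = 6.39273 yrs.
ΔP/P ≈ -D_mod · Δy = -6.39273 × (+0.013) = -0.083106 = -8.3106%.

-8.31%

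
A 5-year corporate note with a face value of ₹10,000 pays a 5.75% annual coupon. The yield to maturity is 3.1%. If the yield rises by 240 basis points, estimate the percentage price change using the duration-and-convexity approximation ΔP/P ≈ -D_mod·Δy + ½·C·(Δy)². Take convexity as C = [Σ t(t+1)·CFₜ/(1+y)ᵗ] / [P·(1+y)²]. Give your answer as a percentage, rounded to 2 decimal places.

With y = 0.031:
  t   CF        PV=CF/(1+0.031)^t    t·PV        t(t+1)·PV
  1       575.00       557.7110       557.7110       1,115.4219
  2       575.00       540.9418     1,081.8835       3,245.6506
  3       575.00       524.6768     1,574.0304       6,296.1214
  4       575.00       508.9009     2,035.6034      10,178.0172
  5    10,575.00     9,077.9346    45,389.6730     272,338.0380
  Σ                 11,210.1650    50,638.9013     293,173.2491
P = 11,210.1650; D_Mac = 4.51723 yrs; D_mod = 4.38141 yrs; C = 24.60339.
Duration effect: -4.38141 × (+0.024) = -0.105154
Convexity effect: 0.5 × 24.60339 × (0.024)² = +0.0070858
ΔP/P ≈ -0.105154 + 0.0070858 = -0.098068 = -9.8068%.

-9.81%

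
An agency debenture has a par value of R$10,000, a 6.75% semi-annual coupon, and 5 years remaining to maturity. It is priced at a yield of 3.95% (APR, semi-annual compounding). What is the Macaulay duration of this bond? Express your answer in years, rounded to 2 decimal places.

4.37 years

Periodic yield y = 0.01975. Discount each cash flow and weight by its period:
  t   CF        PV=CF/(1+0.01975)^t    t·PV
  1       337.50       330.9635       330.9635
  2       337.50       324.5535       649.1071
  3       337.50       318.2678       954.8033
  4       337.50       312.1037     1,248.4148
  5       337.50       306.0590     1,530.2952
  6       337.50       300.1314     1,800.7886
  7       337.50       294.3186     2,060.2305
  8       337.50       288.6184     2,308.9475
  9       337.50       283.0286     2,547.2576
  10   10,337.50     8,501.1638    85,011.6377
  Σ                 11,259.2084    98,442.4457
Price P = Σ PV = 11,259.2084.
Macaulay duration = Σ(t·PV) / P = 98,442.4457 / 11,259.2084 = 8.74328 half-year periods.
In years: 8.74328 / 2 = 4.37164 years.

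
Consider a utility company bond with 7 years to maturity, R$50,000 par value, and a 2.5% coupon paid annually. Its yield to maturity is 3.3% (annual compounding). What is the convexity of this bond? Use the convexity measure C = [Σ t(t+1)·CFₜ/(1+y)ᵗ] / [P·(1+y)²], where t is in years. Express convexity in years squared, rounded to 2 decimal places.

With y = 0.033:
  t   CF        PV=CF/(1+0.033)^t    t·PV        t(t+1)·PV
  1     1,250.00     1,210.0678     1,210.0678       2,420.1355
  2     1,250.00     1,171.4112     2,342.8224       7,028.4672
  3     1,250.00     1,133.9895     3,401.9686      13,607.8745
  4     1,250.00     1,097.7633     4,391.0534      21,955.2670
  5     1,250.00     1,062.6944     5,313.4722      31,880.8330
  6     1,250.00     1,028.7458     6,172.4749      43,207.3245
  7    51,250.00    40,831.1507   285,818.0547   2,286,544.4379
  Σ                 47,535.8228   308,649.9140   2,406,644.3395
P = 47,535.8228.
Convexity = Σ t(t+1)·PV / [P·(1+y)²] = 2,406,644.3395 / (47,535.8228 × 1.067089) = 47.44498.

47.44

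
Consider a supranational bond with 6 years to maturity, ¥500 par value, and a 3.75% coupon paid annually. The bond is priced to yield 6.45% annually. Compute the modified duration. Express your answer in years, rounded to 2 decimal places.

5.11 years

Periodic yield y = 0.0645. First find Macaulay duration:
  t   CF        PV=CF/(1+0.0645)^t    t·PV
  1        18.75        17.6139        17.6139
  2        18.75        16.5466        33.0933
  3        18.75        15.5441        46.6322
  4        18.75        14.6022        58.4088
  5        18.75        13.7174        68.5872
  6       518.75       356.5202     2,139.1211
  Σ                    434.5444     2,363.4564
P = 434.5444; Macaulay duration = 2,363.4564 / 434.5444 = 5.43893 years.
Modified duration = D_Mac / (1 + y) = 5.43893 / 1.0645 = 5.10937 years.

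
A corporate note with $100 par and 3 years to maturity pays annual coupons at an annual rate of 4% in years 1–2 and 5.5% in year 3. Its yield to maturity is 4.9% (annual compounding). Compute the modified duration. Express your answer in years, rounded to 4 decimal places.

Periodic yield y = 0.049. First find Macaulay duration:
  t   CF        PV=CF/(1+0.049)^t    t·PV
  1         4.00         3.8132         3.8132
  2         4.00         3.6350         7.2701
  3       105.50        91.3957       274.1872
  Σ                     98.8439       285.2705
P = 98.8439; Macaulay duration = 285.2705 / 98.8439 = 2.88607 years.
Modified duration = D_Mac / (1 + y) = 2.88607 / 1.049 = 2.75126 years.

2.7513 years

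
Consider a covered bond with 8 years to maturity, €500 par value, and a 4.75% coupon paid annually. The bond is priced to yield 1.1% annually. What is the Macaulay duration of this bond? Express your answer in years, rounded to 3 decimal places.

6.993 years

Periodic yield y = 0.011. Discount each cash flow and weight by its year:
  t   CF        PV=CF/(1+0.011)^t    t·PV
  1        23.75        23.4916        23.4916
  2        23.75        23.2360        46.4720
  3        23.75        22.9832        68.9495
  4        23.75        22.7331        90.9325
  5        23.75        22.4858       112.4289
  6        23.75        22.2411       133.4467
  7        23.75        21.9991       153.9939
  8       523.75       479.8603     3,838.8821
  Σ                    639.0302     4,468.5972
Price P = Σ PV = 639.0302.
Macaulay duration = Σ(t·PV) / P = 4,468.5972 / 639.0302 = 6.99278 years.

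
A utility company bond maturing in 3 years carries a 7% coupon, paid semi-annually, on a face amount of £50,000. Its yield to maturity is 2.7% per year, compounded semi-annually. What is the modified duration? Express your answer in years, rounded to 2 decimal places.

2.74 years

Periodic yield y = 0.0135. First find Macaulay duration:
  t   CF        PV=CF/(1+0.0135)^t    t·PV
  1     1,750.00     1,726.6897     1,726.6897
  2     1,750.00     1,703.6899     3,407.3798
  3     1,750.00     1,680.9964     5,042.9893
  4     1,750.00     1,658.6053     6,634.4210
  5     1,750.00     1,636.5123     8,182.5617
  6    51,750.00    47,749.3909   286,496.3454
  Σ                 56,155.8845   311,490.3868
P = 56,155.8845; Macaulay duration = 311,490.3868 / 56,155.8845 = 5.54689 half-year periods = 2.77344 years.
Modified duration = D_Mac / (1 + y) = 2.77344 / 1.0135 = 2.73650 years.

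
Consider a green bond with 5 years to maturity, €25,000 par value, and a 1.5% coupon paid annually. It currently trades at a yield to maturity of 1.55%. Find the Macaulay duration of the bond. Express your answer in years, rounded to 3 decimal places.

4.854 years

Periodic yield y = 0.0155. Discount each cash flow and weight by its year:
  t   CF        PV=CF/(1+0.0155)^t    t·PV
  1       375.00       369.2762       369.2762
  2       375.00       363.6398       727.2796
  3       375.00       358.0894     1,074.2682
  4       375.00       352.6237     1,410.4950
  5    25,375.00    23,496.6751   117,483.3756
  Σ                 24,940.3043   121,064.6947
Price P = Σ PV = 24,940.3043.
Macaulay duration = Σ(t·PV) / P = 121,064.6947 / 24,940.3043 = 4.85418 years.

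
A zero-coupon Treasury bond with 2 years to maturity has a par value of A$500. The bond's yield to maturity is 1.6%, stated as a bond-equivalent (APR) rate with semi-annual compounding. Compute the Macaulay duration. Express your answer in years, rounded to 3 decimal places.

A zero-coupon bond has a single cash flow at maturity, so its Macaulay duration equals its maturity: 2 years.
(Equivalently: 4 semi-annual periods ÷ 2 = 2 years.)

2.000 years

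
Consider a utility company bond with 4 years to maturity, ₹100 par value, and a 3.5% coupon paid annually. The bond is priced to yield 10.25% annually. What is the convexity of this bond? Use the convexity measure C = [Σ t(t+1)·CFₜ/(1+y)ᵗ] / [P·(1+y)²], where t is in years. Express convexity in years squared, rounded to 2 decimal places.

15.22

With y = 0.1025:
  t   CF        PV=CF/(1+0.1025)^t    t·PV        t(t+1)·PV
  1         3.50         3.1746         3.1746           6.3492
  2         3.50         2.8795         5.7589          17.2768
  3         3.50         2.6118         7.8353          31.3410
  4       103.50        70.0529       280.2115       1,401.0575
  Σ                     78.7187       296.9803       1,456.0245
P = 78.7187.
Convexity = Σ t(t+1)·PV / [P·(1+y)²] = 1,456.0245 / (78.7187 × 1.215506) = 15.21716.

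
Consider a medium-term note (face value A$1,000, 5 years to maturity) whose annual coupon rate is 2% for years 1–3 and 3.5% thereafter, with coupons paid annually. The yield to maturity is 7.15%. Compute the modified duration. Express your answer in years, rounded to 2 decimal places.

Periodic yield y = 0.0715. First find Macaulay duration:
  t   CF        PV=CF/(1+0.0715)^t    t·PV
  1        20.00        18.6654        18.6654
  2        20.00        17.4199        34.8398
  3        20.00        16.2575        48.7725
  4        35.00        26.5521       106.2085
  5     1,035.00       732.7899     3,663.9495
  Σ                    811.6848     3,872.4357
P = 811.6848; Macaulay duration = 3,872.4357 / 811.6848 = 4.77086 years.
Modified duration = D_Mac / (1 + y) = 4.77086 / 1.0715 = 4.45251 years.

4.45 years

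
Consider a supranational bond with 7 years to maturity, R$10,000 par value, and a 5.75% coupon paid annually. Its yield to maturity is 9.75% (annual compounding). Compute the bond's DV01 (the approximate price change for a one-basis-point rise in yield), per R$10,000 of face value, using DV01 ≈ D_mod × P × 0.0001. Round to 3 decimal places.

R$4.259

Periodic yield y = 0.0975.
  t   CF        PV=CF/(1+0.0975)^t    t·PV
  1       575.00       523.9180       523.9180
  2       575.00       477.3740       954.7481
  3       575.00       434.9649     1,304.8948
  4       575.00       396.3234     1,585.2937
  5       575.00       361.1147     1,805.5736
  6       575.00       329.0339     1,974.2035
  7    10,575.00     5,513.7703    38,596.3924
  Σ                  8,036.4994    46,745.0241
P = 8,036.4994; D_Mac = 5.81659 yrs; D_mod = 5.29985 yrs.
DV01 ≈ 5.29985 × 8,036.4994 × 0.0001 = 4.259228.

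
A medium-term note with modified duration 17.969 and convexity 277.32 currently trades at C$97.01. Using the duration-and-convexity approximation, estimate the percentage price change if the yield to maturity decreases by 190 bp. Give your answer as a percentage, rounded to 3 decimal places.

+39.147%

Duration effect: -D_mod·Δy = -17.969 × (-0.019) = +0.341411
Convexity effect: ½·C·(Δy)² = 0.5 × 277.32 × (-0.019)² = +0.05005626
ΔP/P ≈ +0.341411 + 0.05005626 = +0.39146726
= +39.146726%.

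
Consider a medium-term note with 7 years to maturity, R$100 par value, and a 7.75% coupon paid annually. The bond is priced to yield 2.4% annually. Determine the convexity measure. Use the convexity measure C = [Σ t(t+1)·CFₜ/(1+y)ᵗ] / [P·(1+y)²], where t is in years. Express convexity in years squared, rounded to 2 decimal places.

With y = 0.024:
  t   CF        PV=CF/(1+0.024)^t    t·PV        t(t+1)·PV
  1         7.75         7.5684         7.5684          15.1367
  2         7.75         7.3910        14.7820          44.3459
  3         7.75         7.2177        21.6532          86.6130
  4         7.75         7.0486        28.1943         140.9717
  5         7.75         6.8834        34.4169         206.5015
  6         7.75         6.7221        40.3323         282.3262
  7       107.75        91.2678       638.8746       5,110.9968
  Σ                    134.0989       785.8217       5,886.8918
P = 134.0989.
Convexity = Σ t(t+1)·PV / [P·(1+y)²] = 5,886.8918 / (134.0989 × 1.048576) = 41.86595.

41.87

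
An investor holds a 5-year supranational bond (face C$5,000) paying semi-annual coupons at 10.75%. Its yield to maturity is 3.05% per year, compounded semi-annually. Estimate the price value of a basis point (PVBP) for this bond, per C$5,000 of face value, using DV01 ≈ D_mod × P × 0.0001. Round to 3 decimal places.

Periodic yield y = 0.01525.
  t   CF        PV=CF/(1+0.01525)^t    t·PV
  1       268.75       264.7131       264.7131
  2       268.75       260.7369       521.4738
  3       268.75       256.8204       770.4611
  4       268.75       252.9627     1,011.8508
  5       268.75       249.1630     1,245.8148
  6       268.75       245.4203     1,472.5218
  7       268.75       241.7339     1,692.1370
  8       268.75       238.1028     1,904.8223
  9       268.75       234.5263     2,110.7364
  10    5,268.75     4,528.7423    45,287.4232
  Σ                  6,772.9216    56,281.9543
P = 6,772.9216; D_Mac = 8.30985 half-year periods = 4.15492 yrs; D_mod = 4.09251 yrs.
DV01 ≈ 4.09251 × 6,772.9216 × 0.0001 = 2.771827.

C$2.772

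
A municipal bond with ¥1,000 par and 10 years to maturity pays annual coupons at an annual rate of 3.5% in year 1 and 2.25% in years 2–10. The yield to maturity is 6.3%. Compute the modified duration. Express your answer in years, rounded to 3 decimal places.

8.199 years

Periodic yield y = 0.063. First find Macaulay duration:
  t   CF        PV=CF/(1+0.063)^t    t·PV
  1        35.00        32.9257        32.9257
  2        22.50        19.9121        39.8241
  3        22.50        18.7319        56.1958
  4        22.50        17.6218        70.4871
  5        22.50        16.5774        82.8870
  6        22.50        15.5949        93.5695
  7        22.50        14.6707       102.6946
  8        22.50        13.8012       110.4095
  9        22.50        12.9832       116.8492
  10    1,022.50       555.0482     5,550.4817
  Σ                    717.8670     6,256.3240
P = 717.8670; Macaulay duration = 6,256.3240 / 717.8670 = 8.71516 years.
Modified duration = D_Mac / (1 + y) = 8.71516 / 1.063 = 8.19864 years.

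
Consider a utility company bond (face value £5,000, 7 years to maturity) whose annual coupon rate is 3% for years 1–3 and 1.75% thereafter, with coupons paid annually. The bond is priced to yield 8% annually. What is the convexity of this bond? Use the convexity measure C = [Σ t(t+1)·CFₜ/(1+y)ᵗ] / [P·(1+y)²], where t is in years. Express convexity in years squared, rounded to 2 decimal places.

42.24

With y = 0.08:
  t   CF        PV=CF/(1+0.08)^t    t·PV        t(t+1)·PV
  1       150.00       138.8889       138.8889         277.7778
  2       150.00       128.6008       257.2016         771.6049
  3       150.00       119.0748       357.2245       1,428.8980
  4        87.50        64.3151       257.2604       1,286.3022
  5        87.50        59.5510       297.7551       1,786.5309
  6        87.50        55.1398       330.8391       2,315.8734
  7     5,087.50     2,968.5074    20,779.5517     166,236.4136
  Σ                  3,534.0779    22,418.7214     174,103.4009
P = 3,534.0779.
Convexity = Σ t(t+1)·PV / [P·(1+y)²] = 174,103.4009 / (3,534.0779 × 1.166400) = 42.23608.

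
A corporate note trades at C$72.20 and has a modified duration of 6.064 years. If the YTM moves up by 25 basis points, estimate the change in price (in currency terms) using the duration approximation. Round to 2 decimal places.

Duration approximation: ΔP/P ≈ -D_mod · Δy = -6.064 × (+0.0025) = -0.015160.
ΔP ≈ 72.20 × (-0.015160) = -1.094552.

-C$1.09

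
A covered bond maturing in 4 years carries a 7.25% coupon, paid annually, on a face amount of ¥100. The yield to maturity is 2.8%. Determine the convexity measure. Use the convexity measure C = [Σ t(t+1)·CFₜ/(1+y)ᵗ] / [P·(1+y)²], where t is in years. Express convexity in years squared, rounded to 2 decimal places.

16.68

With y = 0.028:
  t   CF        PV=CF/(1+0.028)^t    t·PV        t(t+1)·PV
  1         7.25         7.0525         7.0525          14.1051
  2         7.25         6.8604        13.7209          41.1626
  3         7.25         6.6736        20.0207          80.0829
  4       107.25        96.0340       384.1358       1,920.6792
  Σ                    116.6205       424.9300       2,056.0298
P = 116.6205.
Convexity = Σ t(t+1)·PV / [P·(1+y)²] = 2,056.0298 / (116.6205 × 1.056784) = 16.68277.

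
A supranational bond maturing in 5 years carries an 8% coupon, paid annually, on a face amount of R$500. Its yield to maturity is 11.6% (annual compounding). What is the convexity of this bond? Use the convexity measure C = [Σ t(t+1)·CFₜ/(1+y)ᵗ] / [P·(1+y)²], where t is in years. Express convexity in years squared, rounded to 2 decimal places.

With y = 0.116:
  t   CF        PV=CF/(1+0.116)^t    t·PV        t(t+1)·PV
  1        40.00        35.8423        35.8423          71.6846
  2        40.00        32.1168        64.2335         192.7005
  3        40.00        28.7785        86.3354         345.3414
  4        40.00        25.7871       103.1486         515.7428
  5       540.00       311.9412     1,559.7062       9,358.2370
  Σ                    434.4659     1,849.2659      10,483.7064
P = 434.4659.
Convexity = Σ t(t+1)·PV / [P·(1+y)²] = 10,483.7064 / (434.4659 × 1.245456) = 19.37451.

19.37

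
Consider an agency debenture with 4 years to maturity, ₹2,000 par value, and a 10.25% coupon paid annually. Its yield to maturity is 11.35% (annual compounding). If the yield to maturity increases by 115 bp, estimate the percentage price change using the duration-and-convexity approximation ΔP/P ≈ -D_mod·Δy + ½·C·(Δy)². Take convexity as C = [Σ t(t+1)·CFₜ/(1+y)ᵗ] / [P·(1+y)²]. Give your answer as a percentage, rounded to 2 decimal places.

With y = 0.1135:
  t   CF        PV=CF/(1+0.1135)^t    t·PV        t(t+1)·PV
  1       205.00       184.1042       184.1042         368.2084
  2       205.00       165.3383       330.6766         992.0297
  3       205.00       148.4852       445.4556       1,781.8225
  4     2,205.00     1,434.3255     5,737.3019      28,686.5093
  Σ                  1,932.2531     6,697.5382      31,828.5698
P = 1,932.2531; D_Mac = 3.46618 yrs; D_mod = 3.11287 yrs; C = 13.28534.
Duration effect: -3.11287 × (+0.0115) = -0.035798
Convexity effect: 0.5 × 13.28534 × (0.0115)² = +0.0008785
ΔP/P ≈ -0.035798 + 0.0008785 = -0.034920 = -3.4920%.

-3.49%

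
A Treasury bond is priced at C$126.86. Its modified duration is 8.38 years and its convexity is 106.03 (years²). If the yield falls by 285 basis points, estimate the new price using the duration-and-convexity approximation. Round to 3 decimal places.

Duration effect: -D_mod·Δy = -8.38 × (-0.0285) = +0.238830
Convexity effect: ½·C·(Δy)² = 0.5 × 106.03 × (-0.0285)² = +0.04306143375
ΔP/P ≈ +0.238830 + 0.04306143375 = +0.28189143375
New price ≈ 126.86 × (1 + 0.28189143375) = 162.620747285525.

C$162.621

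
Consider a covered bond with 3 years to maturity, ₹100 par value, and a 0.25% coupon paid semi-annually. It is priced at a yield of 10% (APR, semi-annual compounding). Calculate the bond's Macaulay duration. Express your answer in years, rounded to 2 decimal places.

Periodic yield y = 0.05. Discount each cash flow and weight by its period:
  t   CF        PV=CF/(1+0.05)^t    t·PV
  1        0.125         0.1190         0.1190
  2        0.125         0.1134         0.2268
  3        0.125         0.1080         0.3239
  4        0.125         0.1028         0.4114
  5        0.125         0.0979         0.4897
  6      100.125        74.7148       448.2889
  Σ                     75.2560       449.8597
Price P = Σ PV = 75.2560.
Macaulay duration = Σ(t·PV) / P = 449.8597 / 75.2560 = 5.97773 half-year periods.
In years: 5.97773 / 2 = 2.98886 years.

2.99 years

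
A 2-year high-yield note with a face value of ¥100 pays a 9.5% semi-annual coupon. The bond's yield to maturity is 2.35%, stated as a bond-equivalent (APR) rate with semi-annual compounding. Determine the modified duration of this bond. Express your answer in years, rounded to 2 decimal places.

Periodic yield y = 0.01175. First find Macaulay duration:
  t   CF        PV=CF/(1+0.01175)^t    t·PV
  1         4.75         4.6948         4.6948
  2         4.75         4.6403         9.2806
  3         4.75         4.5864        13.7593
  4       104.75        99.9680       399.8722
  Σ                    113.8896       427.6069
P = 113.8896; Macaulay duration = 427.6069 / 113.8896 = 3.75457 half-year periods = 1.87729 years.
Modified duration = D_Mac / (1 + y) = 1.87729 / 1.01175 = 1.85548 years.

1.86 years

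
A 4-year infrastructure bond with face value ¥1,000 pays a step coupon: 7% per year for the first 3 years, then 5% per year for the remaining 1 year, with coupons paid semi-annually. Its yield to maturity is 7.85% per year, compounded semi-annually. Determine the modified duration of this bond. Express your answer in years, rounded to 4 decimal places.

Periodic yield y = 0.03925. First find Macaulay duration:
  t   CF        PV=CF/(1+0.03925)^t    t·PV
  1        35.00        33.6781        33.6781
  2        35.00        32.4062        64.8124
  3        35.00        31.1823        93.5469
  4        35.00        30.0046       120.0184
  5        35.00        28.8714       144.3570
  6        35.00        27.7810       166.6860
  7        25.00        19.0941       133.6589
  8     1,025.00       753.2924     6,026.3394
  Σ                    956.3102     6,783.0971
P = 956.3102; Macaulay duration = 6,783.0971 / 956.3102 = 7.09299 half-year periods = 3.54649 years.
Modified duration = D_Mac / (1 + y) = 3.54649 / 1.03925 = 3.41255 years.

3.4126 years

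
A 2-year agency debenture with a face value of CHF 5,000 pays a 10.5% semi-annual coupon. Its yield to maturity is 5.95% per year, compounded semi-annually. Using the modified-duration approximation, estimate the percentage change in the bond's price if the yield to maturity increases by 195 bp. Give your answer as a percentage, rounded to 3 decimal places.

-3.525%

Periodic yield y = 0.02975. Modified duration first:
  t   CF        PV=CF/(1+0.02975)^t    t·PV
  1       262.50       254.9162       254.9162
  2       262.50       247.5516       495.1032
  3       262.50       240.3997       721.1991
  4     5,262.50     4,680.2053    18,720.8213
  Σ                  5,423.0728    20,192.0398
P = 5,423.0728; D_Mac = 3.72336 half-year periods = 1.86168 yrs; D_mod = 1.86168/(1+0.02975) = 1.80789 yrs.
ΔP/P ≈ -D_mod · Δy = -1.80789 × (+0.0195) = -0.035254 = -3.5254%.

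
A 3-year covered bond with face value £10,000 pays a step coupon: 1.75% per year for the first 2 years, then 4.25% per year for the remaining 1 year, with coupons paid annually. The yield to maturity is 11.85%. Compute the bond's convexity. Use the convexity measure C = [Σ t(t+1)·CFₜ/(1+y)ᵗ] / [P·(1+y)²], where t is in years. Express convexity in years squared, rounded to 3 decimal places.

With y = 0.1185:
  t   CF        PV=CF/(1+0.1185)^t    t·PV        t(t+1)·PV
  1       175.00       156.4595       156.4595         312.9191
  2       175.00       139.8834       279.7667         839.3002
  3    10,425.00     7,450.2029    22,350.6086      89,402.4343
  Σ                  7,746.5458    22,786.8349      90,554.6536
P = 7,746.5458.
Convexity = Σ t(t+1)·PV / [P·(1+y)²] = 90,554.6536 / (7,746.5458 × 1.251042) = 9.34395.

9.344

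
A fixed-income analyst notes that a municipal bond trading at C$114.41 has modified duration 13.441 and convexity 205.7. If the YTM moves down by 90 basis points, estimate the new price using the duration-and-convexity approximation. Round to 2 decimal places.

C$129.20

Duration effect: -D_mod·Δy = -13.441 × (-0.009) = +0.120969
Convexity effect: ½·C·(Δy)² = 0.5 × 205.7 × (-0.009)² = +0.00833085
ΔP/P ≈ +0.120969 + 0.00833085 = +0.12929985
New price ≈ 114.41 × (1 + 0.12929985) = 129.2031958385.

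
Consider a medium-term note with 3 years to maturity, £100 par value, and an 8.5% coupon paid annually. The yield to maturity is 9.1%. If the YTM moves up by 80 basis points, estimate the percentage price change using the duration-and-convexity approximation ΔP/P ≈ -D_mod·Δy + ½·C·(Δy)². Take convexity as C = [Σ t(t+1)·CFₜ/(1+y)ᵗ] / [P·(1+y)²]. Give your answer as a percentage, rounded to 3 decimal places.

With y = 0.091:
  t   CF        PV=CF/(1+0.091)^t    t·PV        t(t+1)·PV
  1         8.50         7.7910         7.7910          15.5820
  2         8.50         7.1412        14.2823          42.8470
  3       108.50        83.5517       250.6552       1,002.6209
  Σ                     98.4839       272.7286       1,061.0499
P = 98.4839; D_Mac = 2.76927 yrs; D_mod = 2.53829 yrs; C = 9.05151.
Duration effect: -2.53829 × (+0.008) = -0.020306
Convexity effect: 0.5 × 9.05151 × (0.008)² = +0.0002896
ΔP/P ≈ -0.020306 + 0.0002896 = -0.020017 = -2.0017%.

-2.002%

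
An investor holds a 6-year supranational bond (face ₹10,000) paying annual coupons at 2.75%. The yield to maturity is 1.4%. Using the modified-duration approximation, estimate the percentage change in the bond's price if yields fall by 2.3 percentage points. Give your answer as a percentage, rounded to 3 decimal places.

+12.768%

Periodic yield y = 0.014. Modified duration first:
  t   CF        PV=CF/(1+0.014)^t    t·PV
  1       275.00       271.2032       271.2032
  2       275.00       267.4587       534.9175
  3       275.00       263.7660       791.2980
  4       275.00       260.1243     1,040.4971
  5       275.00       256.5328     1,282.6641
  6    10,275.00     9,452.6614    56,715.9683
  Σ                 10,771.7464    60,636.5481
P = 10,771.7464; D_Mac = 5.62922 yrs; D_mod = 5.62922/(1+0.014) = 5.55150 yrs.
ΔP/P ≈ -D_mod · Δy = -5.55150 × (-0.023) = +0.127685 = +12.7685%.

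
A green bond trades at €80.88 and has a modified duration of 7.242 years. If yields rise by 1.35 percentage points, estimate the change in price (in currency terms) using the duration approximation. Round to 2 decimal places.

Duration approximation: ΔP/P ≈ -D_mod · Δy = -7.242 × (+0.0135) = -0.097767.
ΔP ≈ 80.88 × (-0.097767) = -7.90739496.

-€7.91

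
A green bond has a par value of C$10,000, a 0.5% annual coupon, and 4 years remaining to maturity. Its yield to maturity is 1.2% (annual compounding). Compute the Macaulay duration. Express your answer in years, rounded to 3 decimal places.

3.970 years

Periodic yield y = 0.012. Discount each cash flow and weight by its year:
  t   CF        PV=CF/(1+0.012)^t    t·PV
  1        50.00        49.4071        49.4071
  2        50.00        48.8213        97.6425
  3        50.00        48.2424       144.7271
  4    10,050.00     9,581.7318    38,326.9273
  Σ                  9,728.2026    38,618.7040
Price P = Σ PV = 9,728.2026.
Macaulay duration = Σ(t·PV) / P = 38,618.7040 / 9,728.2026 = 3.96977 years.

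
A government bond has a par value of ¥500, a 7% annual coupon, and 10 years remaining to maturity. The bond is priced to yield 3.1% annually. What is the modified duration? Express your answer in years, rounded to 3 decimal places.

7.642 years

Periodic yield y = 0.031. First find Macaulay duration:
  t   CF        PV=CF/(1+0.031)^t    t·PV
  1        35.00        33.9476        33.9476
  2        35.00        32.9269        65.8538
  3        35.00        31.9368        95.8105
  4        35.00        30.9766       123.9063
  5        35.00        30.0452       150.2259
  6        35.00        29.1418       174.8507
  7        35.00        28.2655       197.8588
  8        35.00        27.4157       219.3253
  9        35.00        26.5913       239.3220
  10      535.00       394.2458     3,942.4585
  Σ                    665.4933     5,243.5594
P = 665.4933; Macaulay duration = 5,243.5594 / 665.4933 = 7.87921 years.
Modified duration = D_Mac / (1 + y) = 7.87921 / 1.031 = 7.64230 years.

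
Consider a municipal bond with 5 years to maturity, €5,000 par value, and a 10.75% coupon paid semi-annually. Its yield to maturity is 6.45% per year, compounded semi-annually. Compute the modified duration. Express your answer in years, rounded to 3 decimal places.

Periodic yield y = 0.03225. First find Macaulay duration:
  t   CF        PV=CF/(1+0.03225)^t    t·PV
  1       268.75       260.3536       260.3536
  2       268.75       252.2195       504.4390
  3       268.75       244.3396       733.0187
  4       268.75       236.7058       946.8232
  5       268.75       229.3105     1,146.5527
  6       268.75       222.1463     1,332.8779
  7       268.75       215.2059     1,506.4415
  8       268.75       208.4824     1,667.8590
  9       268.75       201.9689     1,817.7199
  10    5,268.75     3,835.8240    38,358.2404
  Σ                  5,906.5566    48,274.3259
P = 5,906.5566; Macaulay duration = 48,274.3259 / 5,906.5566 = 8.17301 half-year periods = 4.08650 years.
Modified duration = D_Mac / (1 + y) = 4.08650 / 1.03225 = 3.95883 years.

3.959 years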